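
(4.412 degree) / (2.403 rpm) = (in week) 1 degree = 0.017453293 rad, so 4.412 degree = 4.412 * 0.017453293 = 0.077003927 rad. 1 rpm = 0.10471976 rad/s, so 2.403 rpm = 2.403 * 0.10471976 = 0.25164157 rad/s. Combine: 0.077003927 rad / 0.25164157 rad/s = 0.30600638 s. 1 week = 604800 s, so 0.30600638 s = 0.30600638 / 604800 = 5.0596293e-07 week ≈ 5.06e-07 week (4 s.f.). Final answer: 5.06e-07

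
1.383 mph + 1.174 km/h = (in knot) 1 mph = 0.44704 m/s, so 1.383 mph = 1.383 * 0.44704 = 0.61825632 m/s. 1 km/h = 0.27777778 m/s, so 1.174 km/h = 1.174 * 0.27777778 = 0.32611111 m/s. Sum: 0.61825632 + 0.32611111 = 0.94436743 m/s. 1 knot = 0.51444444 m/s, so 0.94436743 m/s = 0.94436743 / 0.51444444 = 1.8357034 knot ≈ 1.836 knot (4 s.f.). Final answer: 1.836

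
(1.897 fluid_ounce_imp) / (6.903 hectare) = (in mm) 1 fluid_ounce_imp = 2.8413063e-05 m^3, so 1.897 fluid_ounce_imp = 1.897 * 2.8413063e-05 = 5.389958e-05 m^3. 1 hectare = 10000 m^2, so 6.903 hectare = 6.903 * 10000 = 69030 m^2. Combine: 5.389958e-05 m^3 / 69030 m^2 = 7.8081384e-10 m. 1 mm = 0.001 m, so 7.8081384e-10 m = 7.8081384e-10 / 0.001 = 7.8081384e-07 mm ≈ 7.808e-07 mm (4 s.f.). Final answer: 7.808e-07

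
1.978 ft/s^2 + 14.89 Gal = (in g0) 0.07666. Check: 1 ft/s^2 = 0.3048 m/s^2, so 1.978 ft/s^2 = 1.978 * 0.3048 = 0.6028944 m/s^2. 1 Gal = 0.01 m/s^2, so 14.89 Gal = 14.89 * 0.01 = 0.1489 m/s^2. Sum: 0.6028944 + 0.1489 = 0.7517944 m/s^2. 1 g0 = 9.80665 m/s^2, so 0.7517944 m/s^2 = 0.7517944 / 9.80665 = 0.076661694 g0 ≈ 0.07666 g0 (4 s.f.).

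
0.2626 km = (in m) 1 km = 1000 m, so 0.2626 km = 0.2626 * 1000 = 262.6 m. Result: 262.6 m. Final answer: 262.6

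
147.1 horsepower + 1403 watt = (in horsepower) 149. Check: 1 horsepower = 745.69987 W, so 147.1 horsepower = 147.1 * 745.69987 = 109692.45 W. 1403 watt = 1403 W. Sum: 109692.45 + 1403 = 111095.45 W. 1 horsepower = 745.69987 W, so 111095.45 W = 111095.45 / 745.69987 = 148.98145 horsepower ≈ 149 horsepower (4 s.f.).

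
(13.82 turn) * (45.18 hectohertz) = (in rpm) 1 turn = 6.2831853 rad, so 13.82 turn = 13.82 * 6.2831853 = 86.833621 rad. 1 hectohertz = 100 Hz, so 45.18 hectohertz = 45.18 * 100 = 4518 Hz. Combine: 86.833621 rad * 4518 Hz = 392314.3 rad/s. 1 rpm = 0.10471976 rad/s, so 392314.3 rad/s = 392314.3 / 0.10471976 = 3746325.6 rpm ≈ 3.746e+06 rpm (4 s.f.). Final answer: 3.746e+06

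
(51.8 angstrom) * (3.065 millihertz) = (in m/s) 1 angstrom = 1e-10 m, so 51.8 angstrom = 51.8 * 1e-10 = 5.18e-09 m. 1 millihertz = 0.001 Hz, so 3.065 millihertz = 3.065 * 0.001 = 0.003065 Hz. Combine: 5.18e-09 m * 0.003065 Hz = 1.58767e-11 m/s. Result: 1.58767e-11 m/s ≈ 1.588e-11 m/s (4 s.f.). Final answer: 1.588e-11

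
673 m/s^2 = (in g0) 68.63. Check: 1 g0 = 9.80665 m/s^2, so 673 m/s^2 = 673 / 9.80665 = 68.626901 g0 ≈ 68.63 g0 (4 s.f.).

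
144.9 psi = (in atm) 9.86. Check: 1 psi = 6894.7573 Pa, so 144.9 psi = 144.9 * 6894.7573 = 999050.33 Pa. 1 atm = 101325 Pa, so 999050.33 Pa = 999050.33 / 101325 = 9.8598602 atm ≈ 9.86 atm (4 s.f.).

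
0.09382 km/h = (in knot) 1 km/h = 0.27777778 m/s, so 0.09382 km/h = 0.09382 * 0.27777778 = 0.026061111 m/s. 1 knot = 0.51444444 m/s, so 0.026061111 m/s = 0.026061111 / 0.51444444 = 0.050658747 knot ≈ 0.05066 knot (4 s.f.). Final answer: 0.05066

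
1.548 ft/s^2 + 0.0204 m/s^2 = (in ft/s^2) 1 ft/s^2 = 0.3048 m/s^2, so 1.548 ft/s^2 = 1.548 * 0.3048 = 0.4718304 m/s^2. 0.0204 m/s^2 is already in m/s^2. Sum: 0.4718304 + 0.0204 = 0.4922304 m/s^2. 1 ft/s^2 = 0.3048 m/s^2, so 0.4922304 m/s^2 = 0.4922304 / 0.3048 = 1.6149291 ft/s^2 ≈ 1.615 ft/s^2 (4 s.f.). Final answer: 1.615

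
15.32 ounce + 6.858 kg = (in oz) 1 ounce = 0.028349523 kg, so 15.32 ounce = 15.32 * 0.028349523 = 0.43431469 kg. 6.858 kg is already in kg. Sum: 0.43431469 + 6.858 = 7.2923147 kg. 1 oz = 0.028349523 kg, so 7.2923147 kg = 7.2923147 / 0.028349523 = 257.22883 oz ≈ 257.2 oz (4 s.f.). Final answer: 257.2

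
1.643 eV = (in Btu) 2.495e-22. Check: 1 eV = 1.6021766e-19 J, so 1.643 eV = 1.643 * 1.6021766e-19 = 2.6323762e-19 J. 1 Btu = 1055.0559 J, so 2.6323762e-19 J = 2.6323762e-19 / 1055.0559 = 2.4950112e-22 Btu ≈ 2.495e-22 Btu (4 s.f.).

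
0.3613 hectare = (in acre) 0.8928. Check: 1 hectare = 10000 m^2, so 0.3613 hectare = 0.3613 * 10000 = 3613 m^2. 1 acre = 4046.8564 m^2, so 3613 m^2 = 3613 / 4046.8564 = 0.89279174 acre ≈ 0.8928 acre (4 s.f.).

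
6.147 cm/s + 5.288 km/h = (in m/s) 1 cm/s = 0.01 m/s, so 6.147 cm/s = 6.147 * 0.01 = 0.06147 m/s. 1 km/h = 0.27777778 m/s, so 5.288 km/h = 5.288 * 0.27777778 = 1.4688889 m/s. Sum: 0.06147 + 1.4688889 = 1.5303589 m/s. Result: 1.5303589 m/s ≈ 1.53 m/s (4 s.f.). Final answer: 1.53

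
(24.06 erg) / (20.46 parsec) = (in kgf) 1 erg = 1e-07 J, so 24.06 erg = 24.06 * 1e-07 = 2.406e-06 J. 1 parsec = 3.0856776e+16 m, so 20.46 parsec = 20.46 * 3.0856776e+16 = 6.3132963e+17 m. Combine: 2.406e-06 J / 6.3132963e+17 m = 3.8110044e-24 N. 1 kgf = 9.80665 N, so 3.8110044e-24 N = 3.8110044e-24 / 9.80665 = 3.886143e-25 kgf ≈ 3.886e-25 kgf (4 s.f.). Final answer: 3.886e-25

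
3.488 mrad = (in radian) 0.003488. Check: 1 mrad = 0.001 rad, so 3.488 mrad = 3.488 * 0.001 = 0.003488 rad. 0.003488 rad = 0.003488 radian.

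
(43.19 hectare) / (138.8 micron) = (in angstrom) 1 hectare = 10000 m^2, so 43.19 hectare = 43.19 * 10000 = 431900 m^2. 1 micron = 1e-06 m, so 138.8 micron = 138.8 * 1e-06 = 0.0001388 m. Combine: 431900 m^2 / 0.0001388 m = 3.1116715e+09 m. 1 angstrom = 1e-10 m, so 3.1116715e+09 m = 3.1116715e+09 / 1e-10 = 3.1116715e+19 angstrom ≈ 3.112e+19 angstrom (4 s.f.). Final answer: 3.112e+19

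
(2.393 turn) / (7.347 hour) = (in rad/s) 1 turn = 6.2831853 rad, so 2.393 turn = 2.393 * 6.2831853 = 15.035662 rad. 1 hour = 3600 s, so 7.347 hour = 7.347 * 3600 = 26449.2 s. Combine: 15.035662 rad / 26449.2 s = 0.00056847324 rad/s. Result: 0.00056847324 rad/s ≈ 0.0005685 rad/s (4 s.f.). Final answer: 0.0005685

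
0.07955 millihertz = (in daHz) 7.955e-06. Check: 1 millihertz = 0.001 Hz, so 0.07955 millihertz = 0.07955 * 0.001 = 7.955e-05 Hz. 1 daHz = 10 Hz, so 7.955e-05 Hz = 7.955e-05 / 10 = 7.955e-06 daHz.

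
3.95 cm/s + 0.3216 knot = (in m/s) 1 cm/s = 0.01 m/s, so 3.95 cm/s = 3.95 * 0.01 = 0.0395 m/s. 1 knot = 0.51444444 m/s, so 0.3216 knot = 0.3216 * 0.51444444 = 0.16544533 m/s. Sum: 0.0395 + 0.16544533 = 0.20494533 m/s. Result: 0.20494533 m/s ≈ 0.2049 m/s (4 s.f.). Final answer: 0.2049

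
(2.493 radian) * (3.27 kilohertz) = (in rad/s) 2.493 radian = 2.493 rad. 1 kilohertz = 1000 Hz, so 3.27 kilohertz = 3.27 * 1000 = 3270 Hz. Combine: 2.493 rad * 3270 Hz = 8152.11 rad/s. Result: 8152.11 rad/s ≈ 8152 rad/s (4 s.f.). Final answer: 8152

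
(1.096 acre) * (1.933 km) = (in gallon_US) 2.265e+09. Check: 1 acre = 4046.8564 m^2, so 1.096 acre = 1.096 * 4046.8564 = 4435.3546 m^2. 1 km = 1000 m, so 1.933 km = 1.933 * 1000 = 1933 m. Combine: 4435.3546 m^2 * 1933 m = 8573540.5 m^3. 1 gallon_US = 0.0037854118 m^3, so 8573540.5 m^3 = 8573540.5 / 0.0037854118 = 2.2648898e+09 gallon_US ≈ 2.265e+09 gallon_US (4 s.f.).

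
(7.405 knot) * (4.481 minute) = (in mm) 1.024e+06. Check: 1 knot = 0.51444444 m/s, so 7.405 knot = 7.405 * 0.51444444 = 3.8094611 m/s. 1 minute = 60 s, so 4.481 minute = 4.481 * 60 = 268.86 s. Combine: 3.8094611 m/s * 268.86 s = 1024.2117 m. 1 mm = 0.001 m, so 1024.2117 m = 1024.2117 / 0.001 = 1024211.7 mm ≈ 1.024e+06 mm (4 s.f.).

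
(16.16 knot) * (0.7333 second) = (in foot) 20. Check: 1 knot = 0.51444444 m/s, so 16.16 knot = 16.16 * 0.51444444 = 8.3134222 m/s. 0.7333 second = 0.7333 s. Combine: 8.3134222 m/s * 0.7333 s = 6.0962325 m. 1 foot = 0.3048 m, so 6.0962325 m = 6.0962325 / 0.3048 = 20.000763 foot ≈ 20 foot (4 s.f.).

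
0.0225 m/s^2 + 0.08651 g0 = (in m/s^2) 0.8709. Check: 0.0225 m/s^2 is already in m/s^2. 1 g0 = 9.80665 m/s^2, so 0.08651 g0 = 0.08651 * 9.80665 = 0.84837329 m/s^2. Sum: 0.0225 + 0.84837329 = 0.87087329 m/s^2. Result: 0.87087329 m/s^2 ≈ 0.8709 m/s^2 (4 s.f.).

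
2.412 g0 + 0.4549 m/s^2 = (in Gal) 2411. Check: 1 g0 = 9.80665 m/s^2, so 2.412 g0 = 2.412 * 9.80665 = 23.65364 m/s^2. 0.4549 m/s^2 is already in m/s^2. Sum: 23.65364 + 0.4549 = 24.10854 m/s^2. 1 Gal = 0.01 m/s^2, so 24.10854 m/s^2 = 24.10854 / 0.01 = 2410.854 Gal ≈ 2411 Gal (4 s.f.).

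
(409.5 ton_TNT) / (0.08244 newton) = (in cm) 1 ton_TNT = 4.184e+09 J, so 409.5 ton_TNT = 409.5 * 4.184e+09 = 1.713348e+12 J. 0.08244 newton = 0.08244 N. Combine: 1.713348e+12 J / 0.08244 N = 2.0782969e+13 m. 1 cm = 0.01 m, so 2.0782969e+13 m = 2.0782969e+13 / 0.01 = 2.0782969e+15 cm ≈ 2.078e+15 cm (4 s.f.). Final answer: 2.078e+15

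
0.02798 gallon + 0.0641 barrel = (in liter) 10.3. Check: 1 gallon = 0.0037854118 m^3, so 0.02798 gallon = 0.02798 * 0.0037854118 = 0.00010591582 m^3. 1 barrel = 0.15898729 m^3, so 0.0641 barrel = 0.0641 * 0.15898729 = 0.010191086 m^3. Sum: 0.00010591582 + 0.010191086 = 0.010297001 m^3. 1 liter = 0.001 m^3, so 0.010297001 m^3 = 0.010297001 / 0.001 = 10.297001 liter ≈ 10.3 liter (4 s.f.).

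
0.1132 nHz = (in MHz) 1.132e-16. Check: 1 nHz = 1e-09 Hz, so 0.1132 nHz = 0.1132 * 1e-09 = 1.132e-10 Hz. 1 MHz = 1000000 Hz, so 1.132e-10 Hz = 1.132e-10 / 1000000 = 1.132e-16 MHz.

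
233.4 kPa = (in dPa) 1 kPa = 1000 Pa, so 233.4 kPa = 233.4 * 1000 = 233400 Pa. 1 dPa = 0.1 Pa, so 233400 Pa = 233400 / 0.1 = 2334000 dPa ≈ 2.334e+06 dPa (4 s.f.). Final answer: 2.334e+06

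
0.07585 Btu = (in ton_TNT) 1.913e-08. Check: 1 Btu = 1055.0559 J, so 0.07585 Btu = 0.07585 * 1055.0559 = 80.025986 J. 1 ton_TNT = 4.184e+09 J, so 80.025986 J = 80.025986 / 4.184e+09 = 1.912667e-08 ton_TNT ≈ 1.913e-08 ton_TNT (4 s.f.).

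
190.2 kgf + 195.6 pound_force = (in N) 2735. Check: 1 kgf = 9.80665 N, so 190.2 kgf = 190.2 * 9.80665 = 1865.2248 N. 1 pound_force = 4.4482216 N, so 195.6 pound_force = 195.6 * 4.4482216 = 870.07215 N. Sum: 1865.2248 + 870.07215 = 2735.297 N. Result: 2735.297 N ≈ 2735 N (4 s.f.).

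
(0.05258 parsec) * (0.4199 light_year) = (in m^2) 6.445e+30. Check: 1 parsec = 3.0856776e+16 m, so 0.05258 parsec = 0.05258 * 3.0856776e+16 = 1.6224493e+15 m. 1 light_year = 9.4607305e+15 m, so 0.4199 light_year = 0.4199 * 9.4607305e+15 = 3.9725607e+15 m. Combine: 1.6224493e+15 m * 3.9725607e+15 m = 6.4452783e+30 m^2. Result: 6.4452783e+30 m^2 ≈ 6.445e+30 m^2 (4 s.f.).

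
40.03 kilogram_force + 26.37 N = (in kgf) 42.72. Check: 1 kilogram_force = 9.80665 N, so 40.03 kilogram_force = 40.03 * 9.80665 = 392.5602 N. 26.37 N is already in N. Sum: 392.5602 + 26.37 = 418.9302 N. 1 kgf = 9.80665 N, so 418.9302 N = 418.9302 / 9.80665 = 42.718992 kgf ≈ 42.72 kgf (4 s.f.).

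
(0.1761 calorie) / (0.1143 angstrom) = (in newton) 1 calorie = 4.184 J, so 0.1761 calorie = 0.1761 * 4.184 = 0.7368024 J. 1 angstrom = 1e-10 m, so 0.1143 angstrom = 0.1143 * 1e-10 = 1.143e-11 m. Combine: 0.7368024 J / 1.143e-11 m = 6.4462152e+10 N. 6.4462152e+10 N = 6.4462152e+10 newton ≈ 6.446e+10 newton (4 s.f.). Final answer: 6.446e+10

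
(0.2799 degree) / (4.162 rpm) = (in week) 1.853e-08. Check: 1 degree = 0.017453293 rad, so 0.2799 degree = 0.2799 * 0.017453293 = 0.0048851766 rad. 1 rpm = 0.10471976 rad/s, so 4.162 rpm = 4.162 * 0.10471976 = 0.43584362 rad/s. Combine: 0.0048851766 rad / 0.43584362 rad/s = 0.011208554 s. 1 week = 604800 s, so 0.011208554 s = 0.011208554 / 604800 = 1.8532661e-08 week ≈ 1.853e-08 week (4 s.f.).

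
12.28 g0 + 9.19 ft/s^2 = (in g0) 1 g0 = 9.80665 m/s^2, so 12.28 g0 = 12.28 * 9.80665 = 120.42566 m/s^2. 1 ft/s^2 = 0.3048 m/s^2, so 9.19 ft/s^2 = 9.19 * 0.3048 = 2.801112 m/s^2. Sum: 120.42566 + 2.801112 = 123.22677 m/s^2. 1 g0 = 9.80665 m/s^2, so 123.22677 m/s^2 = 123.22677 / 9.80665 = 12.565634 g0 ≈ 12.57 g0 (4 s.f.). Final answer: 12.57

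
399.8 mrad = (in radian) 1 mrad = 0.001 rad, so 399.8 mrad = 399.8 * 0.001 = 0.3998 rad. 0.3998 rad = 0.3998 radian. Final answer: 0.3998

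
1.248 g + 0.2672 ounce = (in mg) 8823. Check: 1 g = 0.001 kg, so 1.248 g = 1.248 * 0.001 = 0.001248 kg. 1 ounce = 0.028349523 kg, so 0.2672 ounce = 0.2672 * 0.028349523 = 0.0075749926 kg. Sum: 0.001248 + 0.0075749926 = 0.0088229926 kg. 1 mg = 1e-06 kg, so 0.0088229926 kg = 0.0088229926 / 1e-06 = 8822.9926 mg ≈ 8823 mg (4 s.f.).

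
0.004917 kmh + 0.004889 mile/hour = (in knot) 1 kmh = 0.27777778 m/s, so 0.004917 kmh = 0.004917 * 0.27777778 = 0.0013658333 m/s. 1 mile/hour = 0.44704 m/s, so 0.004889 mile/hour = 0.004889 * 0.44704 = 0.0021855786 m/s. Sum: 0.0013658333 + 0.0021855786 = 0.0035514119 m/s. 1 knot = 0.51444444 m/s, so 0.0035514119 m/s = 0.0035514119 / 0.51444444 = 0.0069033924 knot ≈ 0.006903 knot (4 s.f.). Final answer: 0.006903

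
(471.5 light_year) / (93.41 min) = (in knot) 1.547e+15. Check: 1 light_year = 9.4607305e+15 m, so 471.5 light_year = 471.5 * 9.4607305e+15 = 4.4607344e+18 m. 1 min = 60 s, so 93.41 min = 93.41 * 60 = 5604.6 s. Combine: 4.4607344e+18 m / 5604.6 s = 7.9590594e+14 m/s. 1 knot = 0.51444444 m/s, so 7.9590594e+14 m/s = 7.9590594e+14 / 0.51444444 = 1.5471174e+15 knot ≈ 1.547e+15 knot (4 s.f.).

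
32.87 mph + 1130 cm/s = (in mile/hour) 1 mph = 0.44704 m/s, so 32.87 mph = 32.87 * 0.44704 = 14.694205 m/s. 1 cm/s = 0.01 m/s, so 1130 cm/s = 1130 * 0.01 = 11.3 m/s. Sum: 14.694205 + 11.3 = 25.994205 m/s. 1 mile/hour = 0.44704 m/s, so 25.994205 m/s = 25.994205 / 0.44704 = 58.14738 mile/hour ≈ 58.15 mile/hour (4 s.f.). Final answer: 58.15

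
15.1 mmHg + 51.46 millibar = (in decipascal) 7.159e+04. Check: 1 mmHg = 133.32237 Pa, so 15.1 mmHg = 15.1 * 133.32237 = 2013.1678 Pa. 1 millibar = 100 Pa, so 51.46 millibar = 51.46 * 100 = 5146 Pa. Sum: 2013.1678 + 5146 = 7159.1678 Pa. 1 decipascal = 0.1 Pa, so 7159.1678 Pa = 7159.1678 / 0.1 = 71591.678 decipascal ≈ 7.159e+04 decipascal (4 s.f.).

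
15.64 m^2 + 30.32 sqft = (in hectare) 0.001846. Check: 15.64 m^2 is already in m^2. 1 sqft = 0.09290304 m^2, so 30.32 sqft = 30.32 * 0.09290304 = 2.8168202 m^2. Sum: 15.64 + 2.8168202 = 18.45682 m^2. 1 hectare = 10000 m^2, so 18.45682 m^2 = 18.45682 / 10000 = 0.001845682 hectare ≈ 0.001846 hectare (4 s.f.).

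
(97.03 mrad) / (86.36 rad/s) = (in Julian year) 3.56e-11. Check: 1 mrad = 0.001 rad, so 97.03 mrad = 97.03 * 0.001 = 0.09703 rad. 86.36 rad/s is already in rad/s. Combine: 0.09703 rad / 86.36 rad/s = 0.0011235526 s. 1 Julian year = 31557600 s, so 0.0011235526 s = 0.0011235526 / 31557600 = 3.5603233e-11 Julian year ≈ 3.56e-11 Julian year (4 s.f.).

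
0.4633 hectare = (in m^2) 1 hectare = 10000 m^2, so 0.4633 hectare = 0.4633 * 10000 = 4633 m^2. Result: 4633 m^2. Final answer: 4633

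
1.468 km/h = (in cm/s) 1 km/h = 0.27777778 m/s, so 1.468 km/h = 1.468 * 0.27777778 = 0.40777778 m/s. 1 cm/s = 0.01 m/s, so 0.40777778 m/s = 0.40777778 / 0.01 = 40.777778 cm/s ≈ 40.78 cm/s (4 s.f.). Final answer: 40.78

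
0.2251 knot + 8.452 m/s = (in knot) 1 knot = 0.51444444 m/s, so 0.2251 knot = 0.2251 * 0.51444444 = 0.11580144 m/s. 8.452 m/s is already in m/s. Sum: 0.11580144 + 8.452 = 8.5678014 m/s. 1 knot = 0.51444444 m/s, so 8.5678014 m/s = 8.5678014 / 0.51444444 = 16.654474 knot ≈ 16.65 knot (4 s.f.). Final answer: 16.65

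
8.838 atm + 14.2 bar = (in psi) 335.8. Check: 1 atm = 101325 Pa, so 8.838 atm = 8.838 * 101325 = 895510.35 Pa. 1 bar = 100000 Pa, so 14.2 bar = 14.2 * 100000 = 1420000 Pa. Sum: 895510.35 + 1420000 = 2315510.3 Pa. 1 psi = 6894.7573 Pa, so 2315510.3 Pa = 2315510.3 / 6894.7573 = 335.83638 psi ≈ 335.8 psi (4 s.f.).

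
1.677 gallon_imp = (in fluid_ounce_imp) 268.3. Check: 1 gallon_imp = 0.00454609 m^3, so 1.677 gallon_imp = 1.677 * 0.00454609 = 0.0076237929 m^3. 1 fluid_ounce_imp = 2.8413063e-05 m^3, so 0.0076237929 m^3 = 0.0076237929 / 2.8413063e-05 = 268.32 fluid_ounce_imp ≈ 268.3 fluid_ounce_imp (4 s.f.).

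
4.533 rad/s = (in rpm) 1 rpm = 0.10471976 rad/s, so 4.533 rad/s = 4.533 / 0.10471976 = 43.286961 rpm ≈ 43.29 rpm (4 s.f.). Final answer: 43.29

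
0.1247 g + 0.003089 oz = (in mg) 1 g = 0.001 kg, so 0.1247 g = 0.1247 * 0.001 = 0.0001247 kg. 1 oz = 0.028349523 kg, so 0.003089 oz = 0.003089 * 0.028349523 = 8.7571677e-05 kg. Sum: 0.0001247 + 8.7571677e-05 = 0.00021227168 kg. 1 mg = 1e-06 kg, so 0.00021227168 kg = 0.00021227168 / 1e-06 = 212.27168 mg ≈ 212.3 mg (4 s.f.). Final answer: 212.3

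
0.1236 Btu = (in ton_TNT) 1 Btu = 1055.0559 J, so 0.1236 Btu = 0.1236 * 1055.0559 = 130.4049 J. 1 ton_TNT = 4.184e+09 J, so 130.4049 J = 130.4049 / 4.184e+09 = 3.116752e-08 ton_TNT ≈ 3.117e-08 ton_TNT (4 s.f.). Final answer: 3.117e-08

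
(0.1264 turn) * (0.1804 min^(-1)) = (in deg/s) 1 turn = 6.2831853 rad, so 0.1264 turn = 0.1264 * 6.2831853 = 0.79419462 rad. 1 min^(-1) = 0.016666667 Hz, so 0.1804 min^(-1) = 0.1804 * 0.016666667 = 0.0030066667 Hz. Combine: 0.79419462 rad * 0.0030066667 Hz = 0.0023878785 rad/s. 1 deg/s = 0.017453293 rad/s, so 0.0023878785 rad/s = 0.0023878785 / 0.017453293 = 0.13681536 deg/s ≈ 0.1368 deg/s (4 s.f.). Final answer: 0.1368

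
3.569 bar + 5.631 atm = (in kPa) 927.5. Check: 1 bar = 100000 Pa, so 3.569 bar = 3.569 * 100000 = 356900 Pa. 1 atm = 101325 Pa, so 5.631 atm = 5.631 * 101325 = 570561.08 Pa. Sum: 356900 + 570561.08 = 927461.08 Pa. 1 kPa = 1000 Pa, so 927461.08 Pa = 927461.08 / 1000 = 927.46108 kPa ≈ 927.5 kPa (4 s.f.).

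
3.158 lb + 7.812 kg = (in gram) 1 lb = 0.45359237 kg, so 3.158 lb = 3.158 * 0.45359237 = 1.4324447 kg. 7.812 kg is already in kg. Sum: 1.4324447 + 7.812 = 9.2444447 kg. 1 gram = 0.001 kg, so 9.2444447 kg = 9.2444447 / 0.001 = 9244.4447 gram ≈ 9244 gram (4 s.f.). Final answer: 9244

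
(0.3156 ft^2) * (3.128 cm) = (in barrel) 0.005769. Check: 1 ft^2 = 0.09290304 m^2, so 0.3156 ft^2 = 0.3156 * 0.09290304 = 0.029320199 m^2. 1 cm = 0.01 m, so 3.128 cm = 3.128 * 0.01 = 0.03128 m. Combine: 0.029320199 m^2 * 0.03128 m = 0.00091713584 m^3. 1 barrel = 0.15898729 m^3, so 0.00091713584 m^3 = 0.00091713584 / 0.15898729 = 0.0057686109 barrel ≈ 0.005769 barrel (4 s.f.).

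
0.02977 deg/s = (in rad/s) 1 deg/s = 0.017453293 rad/s, so 0.02977 deg/s = 0.02977 * 0.017453293 = 0.00051958452 rad/s. Result: 0.00051958452 rad/s ≈ 0.0005196 rad/s (4 s.f.). Final answer: 0.0005196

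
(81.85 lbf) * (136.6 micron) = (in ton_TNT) 1 lbf = 4.4482216 N, so 81.85 lbf = 81.85 * 4.4482216 = 364.08694 N. 1 micron = 1e-06 m, so 136.6 micron = 136.6 * 1e-06 = 0.0001366 m. Combine: 364.08694 N * 0.0001366 m = 0.049734276 J. 1 ton_TNT = 4.184e+09 J, so 0.049734276 J = 0.049734276 / 4.184e+09 = 1.1886777e-11 ton_TNT ≈ 1.189e-11 ton_TNT (4 s.f.). Final answer: 1.189e-11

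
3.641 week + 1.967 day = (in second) 2.372e+06. Check: 1 week = 604800 s, so 3.641 week = 3.641 * 604800 = 2202076.8 s. 1 day = 86400 s, so 1.967 day = 1.967 * 86400 = 169948.8 s. Sum: 2202076.8 + 169948.8 = 2372025.6 s. 2372025.6 s = 2372025.6 second ≈ 2.372e+06 second (4 s.f.).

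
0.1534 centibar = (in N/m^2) 1 centibar = 1000 Pa, so 0.1534 centibar = 0.1534 * 1000 = 153.4 Pa. 153.4 Pa = 153.4 N/m^2. Final answer: 153.4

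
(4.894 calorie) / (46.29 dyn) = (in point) 1 calorie = 4.184 J, so 4.894 calorie = 4.894 * 4.184 = 20.476496 J. 1 dyn = 1e-05 N, so 46.29 dyn = 46.29 * 1e-05 = 0.0004629 N. Combine: 20.476496 J / 0.0004629 N = 44235.247 m. 1 point = 0.00035277778 m, so 44235.247 m = 44235.247 / 0.00035277778 = 1.2539125e+08 point ≈ 1.254e+08 point (4 s.f.). Final answer: 1.254e+08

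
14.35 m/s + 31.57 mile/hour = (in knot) 14.35 m/s is already in m/s. 1 mile/hour = 0.44704 m/s, so 31.57 mile/hour = 31.57 * 0.44704 = 14.113053 m/s. Sum: 14.35 + 14.113053 = 28.463053 m/s. 1 knot = 0.51444444 m/s, so 28.463053 m/s = 28.463053 / 0.51444444 = 55.327748 knot ≈ 55.33 knot (4 s.f.). Final answer: 55.33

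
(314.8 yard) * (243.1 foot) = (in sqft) 1 yard = 0.9144 m, so 314.8 yard = 314.8 * 0.9144 = 287.85312 m. 1 foot = 0.3048 m, so 243.1 foot = 243.1 * 0.3048 = 74.09688 m. Combine: 287.85312 m * 74.09688 m = 21329.018 m^2. 1 sqft = 0.09290304 m^2, so 21329.018 m^2 = 21329.018 / 0.09290304 = 229583.64 sqft ≈ 2.296e+05 sqft (4 s.f.). Final answer: 2.296e+05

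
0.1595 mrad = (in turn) 2.539e-05. Check: 1 mrad = 0.001 rad, so 0.1595 mrad = 0.1595 * 0.001 = 0.0001595 rad. 1 turn = 6.2831853 rad, so 0.0001595 rad = 0.0001595 / 6.2831853 = 2.5385213e-05 turn ≈ 2.539e-05 turn (4 s.f.).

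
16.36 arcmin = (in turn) 1 arcmin = 0.00029088821 rad, so 16.36 arcmin = 16.36 * 0.00029088821 = 0.0047589311 rad. 1 turn = 6.2831853 rad, so 0.0047589311 rad = 0.0047589311 / 6.2831853 = 0.00075740741 turn ≈ 0.0007574 turn (4 s.f.). Final answer: 0.0007574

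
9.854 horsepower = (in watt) 1 horsepower = 745.69987 W, so 9.854 horsepower = 9.854 * 745.69987 = 7348.1265 W. 7348.1265 W = 7348.1265 watt ≈ 7348 watt (4 s.f.). Final answer: 7348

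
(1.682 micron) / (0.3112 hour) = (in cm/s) 1.501e-07. Check: 1 micron = 1e-06 m, so 1.682 micron = 1.682 * 1e-06 = 1.682e-06 m. 1 hour = 3600 s, so 0.3112 hour = 0.3112 * 3600 = 1120.32 s. Combine: 1.682e-06 m / 1120.32 s = 1.5013568e-09 m/s. 1 cm/s = 0.01 m/s, so 1.5013568e-09 m/s = 1.5013568e-09 / 0.01 = 1.5013568e-07 cm/s ≈ 1.501e-07 cm/s (4 s.f.).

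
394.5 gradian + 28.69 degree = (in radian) 6.698. Check: 1 gradian = 0.015707963 rad, so 394.5 gradian = 394.5 * 0.015707963 = 6.1967915 rad. 1 degree = 0.017453293 rad, so 28.69 degree = 28.69 * 0.017453293 = 0.50073496 rad. Sum: 6.1967915 + 0.50073496 = 6.6975265 rad. 6.6975265 rad = 6.6975265 radian ≈ 6.698 radian (4 s.f.).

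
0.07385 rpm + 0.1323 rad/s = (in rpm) 1 rpm = 0.10471976 rad/s, so 0.07385 rpm = 0.07385 * 0.10471976 = 0.0077335539 rad/s. 0.1323 rad/s is already in rad/s. Sum: 0.0077335539 + 0.1323 = 0.14003355 rad/s. 1 rpm = 0.10471976 rad/s, so 0.14003355 rad/s = 0.14003355 / 0.10471976 = 1.3372219 rpm ≈ 1.337 rpm (4 s.f.). Final answer: 1.337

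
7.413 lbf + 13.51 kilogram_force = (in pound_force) 37.2. Check: 1 lbf = 4.4482216 N, so 7.413 lbf = 7.413 * 4.4482216 = 32.974667 N. 1 kilogram_force = 9.80665 N, so 13.51 kilogram_force = 13.51 * 9.80665 = 132.48784 N. Sum: 32.974667 + 132.48784 = 165.46251 N. 1 pound_force = 4.4482216 N, so 165.46251 N = 165.46251 / 4.4482216 = 37.197452 pound_force ≈ 37.2 pound_force (4 s.f.).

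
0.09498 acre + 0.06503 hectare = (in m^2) 1 acre = 4046.8564 m^2, so 0.09498 acre = 0.09498 * 4046.8564 = 384.37042 m^2. 1 hectare = 10000 m^2, so 0.06503 hectare = 0.06503 * 10000 = 650.3 m^2. Sum: 384.37042 + 650.3 = 1034.6704 m^2. Result: 1034.6704 m^2 ≈ 1035 m^2 (4 s.f.). Final answer: 1035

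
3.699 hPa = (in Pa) 369.9. Check: 1 hPa = 100 Pa, so 3.699 hPa = 3.699 * 100 = 369.9 Pa. Result: 369.9 Pa.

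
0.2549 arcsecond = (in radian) 1.236e-06. Check: 1 arcsecond = 4.8481368e-06 rad, so 0.2549 arcsecond = 0.2549 * 4.8481368e-06 = 1.2357901e-06 rad. 1.2357901e-06 rad = 1.2357901e-06 radian ≈ 1.236e-06 radian (4 s.f.).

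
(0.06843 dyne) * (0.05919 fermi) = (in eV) 0.0002528. Check: 1 dyne = 1e-05 N, so 0.06843 dyne = 0.06843 * 1e-05 = 6.843e-07 N. 1 fermi = 1e-15 m, so 0.05919 fermi = 0.05919 * 1e-15 = 5.919e-17 m. Combine: 6.843e-07 N * 5.919e-17 m = 4.0503717e-23 J. 1 eV = 1.6021766e-19 J, so 4.0503717e-23 J = 4.0503717e-23 / 1.6021766e-19 = 0.00025280432 eV ≈ 0.0002528 eV (4 s.f.).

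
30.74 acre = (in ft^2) 1.339e+06. Check: 1 acre = 4046.8564 m^2, so 30.74 acre = 30.74 * 4046.8564 = 124400.37 m^2. 1 ft^2 = 0.09290304 m^2, so 124400.37 m^2 = 124400.37 / 0.09290304 = 1339034.4 ft^2 ≈ 1.339e+06 ft^2 (4 s.f.).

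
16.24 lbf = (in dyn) 1 lbf = 4.4482216 N, so 16.24 lbf = 16.24 * 4.4482216 = 72.239119 N. 1 dyn = 1e-05 N, so 72.239119 N = 72.239119 / 1e-05 = 7223911.9 dyn ≈ 7.224e+06 dyn (4 s.f.). Final answer: 7.224e+06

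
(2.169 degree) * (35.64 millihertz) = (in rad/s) 0.001349. Check: 1 degree = 0.017453293 rad, so 2.169 degree = 2.169 * 0.017453293 = 0.037856191 rad. 1 millihertz = 0.001 Hz, so 35.64 millihertz = 35.64 * 0.001 = 0.03564 Hz. Combine: 0.037856191 rad * 0.03564 Hz = 0.0013491947 rad/s. Result: 0.0013491947 rad/s ≈ 0.001349 rad/s (4 s.f.).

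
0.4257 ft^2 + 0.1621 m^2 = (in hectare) 2.016e-05. Check: 1 ft^2 = 0.09290304 m^2, so 0.4257 ft^2 = 0.4257 * 0.09290304 = 0.039548824 m^2. 0.1621 m^2 is already in m^2. Sum: 0.039548824 + 0.1621 = 0.20164882 m^2. 1 hectare = 10000 m^2, so 0.20164882 m^2 = 0.20164882 / 10000 = 2.0164882e-05 hectare ≈ 2.016e-05 hectare (4 s.f.).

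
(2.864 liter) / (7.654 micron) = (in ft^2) 1 liter = 0.001 m^3, so 2.864 liter = 2.864 * 0.001 = 0.002864 m^3. 1 micron = 1e-06 m, so 7.654 micron = 7.654 * 1e-06 = 7.654e-06 m. Combine: 0.002864 m^3 / 7.654e-06 m = 374.18343 m^2. 1 ft^2 = 0.09290304 m^2, so 374.18343 m^2 = 374.18343 / 0.09290304 = 4027.677 ft^2 ≈ 4028 ft^2 (4 s.f.). Final answer: 4028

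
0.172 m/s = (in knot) 1 knot = 0.51444444 m/s, so 0.172 m/s = 0.172 / 0.51444444 = 0.33434125 knot ≈ 0.3343 knot (4 s.f.). Final answer: 0.3343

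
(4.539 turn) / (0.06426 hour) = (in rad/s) 1 turn = 6.2831853 rad, so 4.539 turn = 4.539 * 6.2831853 = 28.519378 rad. 1 hour = 3600 s, so 0.06426 hour = 0.06426 * 3600 = 231.336 s. Combine: 28.519378 rad / 231.336 s = 0.12328119 rad/s. Result: 0.12328119 rad/s ≈ 0.1233 rad/s (4 s.f.). Final answer: 0.1233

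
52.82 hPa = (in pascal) 5282. Check: 1 hPa = 100 Pa, so 52.82 hPa = 52.82 * 100 = 5282 Pa. 5282 Pa = 5282 pascal.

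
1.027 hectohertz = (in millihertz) 1 hectohertz = 100 Hz, so 1.027 hectohertz = 1.027 * 100 = 102.7 Hz. 1 millihertz = 0.001 Hz, so 102.7 Hz = 102.7 / 0.001 = 102700 millihertz ≈ 1.027e+05 millihertz (4 s.f.). Final answer: 1.027e+05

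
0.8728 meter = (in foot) 0.8728 meter = 0.8728 m. 1 foot = 0.3048 m, so 0.8728 m = 0.8728 / 0.3048 = 2.8635171 foot ≈ 2.864 foot (4 s.f.). Final answer: 2.864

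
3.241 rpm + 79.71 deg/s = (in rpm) 1 rpm = 0.10471976 rad/s, so 3.241 rpm = 3.241 * 0.10471976 = 0.33939673 rad/s. 1 deg/s = 0.017453293 rad/s, so 79.71 deg/s = 79.71 * 0.017453293 = 1.3912019 rad/s. Sum: 0.33939673 + 1.3912019 = 1.7305987 rad/s. 1 rpm = 0.10471976 rad/s, so 1.7305987 rad/s = 1.7305987 / 0.10471976 = 16.526 rpm ≈ 16.53 rpm (4 s.f.). Final answer: 16.53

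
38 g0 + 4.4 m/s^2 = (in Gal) 1 g0 = 9.80665 m/s^2, so 38 g0 = 38 * 9.80665 = 372.6527 m/s^2. 4.4 m/s^2 is already in m/s^2. Sum: 372.6527 + 4.4 = 377.0527 m/s^2. 1 Gal = 0.01 m/s^2, so 377.0527 m/s^2 = 377.0527 / 0.01 = 37705.27 Gal ≈ 3.771e+04 Gal (4 s.f.). Final answer: 3.771e+04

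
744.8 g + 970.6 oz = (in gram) 1 g = 0.001 kg, so 744.8 g = 744.8 * 0.001 = 0.7448 kg. 1 oz = 0.028349523 kg, so 970.6 oz = 970.6 * 0.028349523 = 27.516047 kg. Sum: 0.7448 + 27.516047 = 28.260847 kg. 1 gram = 0.001 kg, so 28.260847 kg = 28.260847 / 0.001 = 28260.847 gram ≈ 2.826e+04 gram (4 s.f.). Final answer: 2.826e+04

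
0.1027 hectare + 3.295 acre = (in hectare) 1 hectare = 10000 m^2, so 0.1027 hectare = 0.1027 * 10000 = 1027 m^2. 1 acre = 4046.8564 m^2, so 3.295 acre = 3.295 * 4046.8564 = 13334.392 m^2. Sum: 1027 + 13334.392 = 14361.392 m^2. 1 hectare = 10000 m^2, so 14361.392 m^2 = 14361.392 / 10000 = 1.4361392 hectare ≈ 1.436 hectare (4 s.f.). Final answer: 1.436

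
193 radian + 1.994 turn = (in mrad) 193 radian = 193 rad. 1 turn = 6.2831853 rad, so 1.994 turn = 1.994 * 6.2831853 = 12.528672 rad. Sum: 193 + 12.528672 = 205.52867 rad. 1 mrad = 0.001 rad, so 205.52867 rad = 205.52867 / 0.001 = 205528.67 mrad ≈ 2.055e+05 mrad (4 s.f.). Final answer: 2.055e+05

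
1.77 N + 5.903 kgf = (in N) 1.77 N is already in N. 1 kgf = 9.80665 N, so 5.903 kgf = 5.903 * 9.80665 = 57.888655 N. Sum: 1.77 + 57.888655 = 59.658655 N. Result: 59.658655 N ≈ 59.66 N (4 s.f.). Final answer: 59.66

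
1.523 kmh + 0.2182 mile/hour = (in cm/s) 1 kmh = 0.27777778 m/s, so 1.523 kmh = 1.523 * 0.27777778 = 0.42305556 m/s. 1 mile/hour = 0.44704 m/s, so 0.2182 mile/hour = 0.2182 * 0.44704 = 0.097544128 m/s. Sum: 0.42305556 + 0.097544128 = 0.52059968 m/s. 1 cm/s = 0.01 m/s, so 0.52059968 m/s = 0.52059968 / 0.01 = 52.059968 cm/s ≈ 52.06 cm/s (4 s.f.). Final answer: 52.06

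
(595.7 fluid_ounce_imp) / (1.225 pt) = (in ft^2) 421.6. Check: 1 fluid_ounce_imp = 2.8413063e-05 m^3, so 595.7 fluid_ounce_imp = 595.7 * 2.8413063e-05 = 0.016925661 m^3. 1 pt = 0.00035277778 m, so 1.225 pt = 1.225 * 0.00035277778 = 0.00043215278 m. Combine: 0.016925661 m^3 / 0.00043215278 m = 39.16592 m^2. 1 ft^2 = 0.09290304 m^2, so 39.16592 m^2 = 39.16592 / 0.09290304 = 421.57846 ft^2 ≈ 421.6 ft^2 (4 s.f.).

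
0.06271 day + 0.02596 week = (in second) 1 day = 86400 s, so 0.06271 day = 0.06271 * 86400 = 5418.144 s. 1 week = 604800 s, so 0.02596 week = 0.02596 * 604800 = 15700.608 s. Sum: 5418.144 + 15700.608 = 21118.752 s. 21118.752 s = 21118.752 second ≈ 2.112e+04 second (4 s.f.). Final answer: 2.112e+04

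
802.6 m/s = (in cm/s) 1 cm/s = 0.01 m/s, so 802.6 m/s = 802.6 / 0.01 = 80260 cm/s ≈ 8.026e+04 cm/s (4 s.f.). Final answer: 8.026e+04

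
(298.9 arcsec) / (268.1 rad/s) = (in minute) 9.009e-08. Check: 1 arcsec = 4.8481368e-06 rad, so 298.9 arcsec = 298.9 * 4.8481368e-06 = 0.0014491081 rad. 268.1 rad/s is already in rad/s. Combine: 0.0014491081 rad / 268.1 rad/s = 5.4051029e-06 s. 1 minute = 60 s, so 5.4051029e-06 s = 5.4051029e-06 / 60 = 9.0085049e-08 minute ≈ 9.009e-08 minute (4 s.f.).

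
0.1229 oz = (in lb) 1 oz = 0.028349523 kg, so 0.1229 oz = 0.1229 * 0.028349523 = 0.0034841564 kg. 1 lb = 0.45359237 kg, so 0.0034841564 kg = 0.0034841564 / 0.45359237 = 0.00768125 lb ≈ 0.007681 lb (4 s.f.). Final answer: 0.007681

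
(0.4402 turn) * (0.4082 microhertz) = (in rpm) 1.078e-05. Check: 1 turn = 6.2831853 rad, so 0.4402 turn = 0.4402 * 6.2831853 = 2.7658582 rad. 1 microhertz = 1e-06 Hz, so 0.4082 microhertz = 0.4082 * 1e-06 = 4.082e-07 Hz. Combine: 2.7658582 rad * 4.082e-07 Hz = 1.1290233e-06 rad/s. 1 rpm = 0.10471976 rad/s, so 1.1290233e-06 rad/s = 1.1290233e-06 / 0.10471976 = 1.0781378e-05 rpm ≈ 1.078e-05 rpm (4 s.f.).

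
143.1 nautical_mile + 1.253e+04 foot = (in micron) 2.688e+11. Check: 1 nautical_mile = 1852 m, so 143.1 nautical_mile = 143.1 * 1852 = 265021.2 m. 1 foot = 0.3048 m, so 1.253e+04 foot = 1.253e+04 * 0.3048 = 3819.144 m. Sum: 265021.2 + 3819.144 = 268840.34 m. 1 micron = 1e-06 m, so 268840.34 m = 268840.34 / 1e-06 = 2.6884034e+11 micron ≈ 2.688e+11 micron (4 s.f.).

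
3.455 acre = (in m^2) 1.398e+04. Check: 1 acre = 4046.8564 m^2, so 3.455 acre = 3.455 * 4046.8564 = 13981.889 m^2. Result: 13981.889 m^2 ≈ 1.398e+04 m^2 (4 s.f.).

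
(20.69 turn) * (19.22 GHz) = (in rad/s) 2.499e+12. Check: 1 turn = 6.2831853 rad, so 20.69 turn = 20.69 * 6.2831853 = 129.9991 rad. 1 GHz = 1e+09 Hz, so 19.22 GHz = 19.22 * 1e+09 = 1.922e+10 Hz. Combine: 129.9991 rad * 1.922e+10 Hz = 2.4985828e+12 rad/s. Result: 2.4985828e+12 rad/s ≈ 2.499e+12 rad/s (4 s.f.).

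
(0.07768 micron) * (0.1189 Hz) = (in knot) 1.795e-08. Check: 1 micron = 1e-06 m, so 0.07768 micron = 0.07768 * 1e-06 = 7.768e-08 m. 0.1189 Hz is already in Hz. Combine: 7.768e-08 m * 0.1189 Hz = 9.236152e-09 m/s. 1 knot = 0.51444444 m/s, so 9.236152e-09 m/s = 9.236152e-09 / 0.51444444 = 1.7953643e-08 knot ≈ 1.795e-08 knot (4 s.f.).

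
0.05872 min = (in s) 1 min = 60 s, so 0.05872 min = 0.05872 * 60 = 3.5232 s. Result: 3.5232 s ≈ 3.523 s (4 s.f.). Final answer: 3.523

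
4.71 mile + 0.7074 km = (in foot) 2.719e+04. Check: 1 mile = 1609.344 m, so 4.71 mile = 4.71 * 1609.344 = 7580.0102 m. 1 km = 1000 m, so 0.7074 km = 0.7074 * 1000 = 707.4 m. Sum: 7580.0102 + 707.4 = 8287.4102 m. 1 foot = 0.3048 m, so 8287.4102 m = 8287.4102 / 0.3048 = 27189.666 foot ≈ 2.719e+04 foot (4 s.f.).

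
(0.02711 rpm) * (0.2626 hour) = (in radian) 2.684. Check: 1 rpm = 0.10471976 rad/s, so 0.02711 rpm = 0.02711 * 0.10471976 = 0.0028389526 rad/s. 1 hour = 3600 s, so 0.2626 hour = 0.2626 * 3600 = 945.36 s. Combine: 0.0028389526 rad/s * 945.36 s = 2.6838322 rad. 2.6838322 rad = 2.6838322 radian ≈ 2.684 radian (4 s.f.).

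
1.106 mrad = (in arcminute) 1 mrad = 0.001 rad, so 1.106 mrad = 1.106 * 0.001 = 0.001106 rad. 1 arcminute = 0.00029088821 rad, so 0.001106 rad = 0.001106 / 0.00029088821 = 3.8021479 arcminute ≈ 3.802 arcminute (4 s.f.). Final answer: 3.802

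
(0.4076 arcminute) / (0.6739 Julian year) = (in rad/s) 1 arcminute = 0.00029088821 rad, so 0.4076 arcminute = 0.4076 * 0.00029088821 = 0.00011856603 rad. 1 Julian year = 31557600 s, so 0.6739 Julian year = 0.6739 * 31557600 = 21266667 s. Combine: 0.00011856603 rad / 21266667 s = 5.5752054e-12 rad/s. Result: 5.5752054e-12 rad/s ≈ 5.575e-12 rad/s (4 s.f.). Final answer: 5.575e-12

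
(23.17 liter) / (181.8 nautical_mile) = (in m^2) 6.882e-08. Check: 1 liter = 0.001 m^3, so 23.17 liter = 23.17 * 0.001 = 0.02317 m^3. 1 nautical_mile = 1852 m, so 181.8 nautical_mile = 181.8 * 1852 = 336693.6 m. Combine: 0.02317 m^3 / 336693.6 m = 6.8816277e-08 m^2. Result: 6.8816277e-08 m^2 ≈ 6.882e-08 m^2 (4 s.f.).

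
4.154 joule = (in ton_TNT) 9.928e-10. Check: 4.154 joule = 4.154 J. 1 ton_TNT = 4.184e+09 J, so 4.154 J = 4.154 / 4.184e+09 = 9.9282983e-10 ton_TNT ≈ 9.928e-10 ton_TNT (4 s.f.).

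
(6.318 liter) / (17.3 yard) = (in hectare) 1 liter = 0.001 m^3, so 6.318 liter = 6.318 * 0.001 = 0.006318 m^3. 1 yard = 0.9144 m, so 17.3 yard = 17.3 * 0.9144 = 15.81912 m. Combine: 0.006318 m^3 / 15.81912 m = 0.00039939011 m^2. 1 hectare = 10000 m^2, so 0.00039939011 m^2 = 0.00039939011 / 10000 = 3.9939011e-08 hectare ≈ 3.994e-08 hectare (4 s.f.). Final answer: 3.994e-08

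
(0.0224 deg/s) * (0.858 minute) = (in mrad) 20.13. Check: 1 deg/s = 0.017453293 rad/s, so 0.0224 deg/s = 0.0224 * 0.017453293 = 0.00039095375 rad/s. 1 minute = 60 s, so 0.858 minute = 0.858 * 60 = 51.48 s. Combine: 0.00039095375 rad/s * 51.48 s = 0.020126299 rad. 1 mrad = 0.001 rad, so 0.020126299 rad = 0.020126299 / 0.001 = 20.126299 mrad ≈ 20.13 mrad (4 s.f.).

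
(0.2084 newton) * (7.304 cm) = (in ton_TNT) 3.638e-12. Check: 0.2084 newton = 0.2084 N. 1 cm = 0.01 m, so 7.304 cm = 7.304 * 0.01 = 0.07304 m. Combine: 0.2084 N * 0.07304 m = 0.015221536 J. 1 ton_TNT = 4.184e+09 J, so 0.015221536 J = 0.015221536 / 4.184e+09 = 3.6380344e-12 ton_TNT ≈ 3.638e-12 ton_TNT (4 s.f.).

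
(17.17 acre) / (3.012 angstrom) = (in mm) 1 acre = 4046.8564 m^2, so 17.17 acre = 17.17 * 4046.8564 = 69484.525 m^2. 1 angstrom = 1e-10 m, so 3.012 angstrom = 3.012 * 1e-10 = 3.012e-10 m. Combine: 69484.525 m^2 / 3.012e-10 m = 2.3069231e+14 m. 1 mm = 0.001 m, so 2.3069231e+14 m = 2.3069231e+14 / 0.001 = 2.3069231e+17 mm ≈ 2.307e+17 mm (4 s.f.). Final answer: 2.307e+17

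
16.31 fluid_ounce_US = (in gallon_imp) 1 fluid_ounce_US = 2.957353e-05 m^3, so 16.31 fluid_ounce_US = 16.31 * 2.957353e-05 = 0.00048234427 m^3. 1 gallon_imp = 0.00454609 m^3, so 0.00048234427 m^3 = 0.00048234427 / 0.00454609 = 0.10610091 gallon_imp ≈ 0.1061 gallon_imp (4 s.f.). Final answer: 0.1061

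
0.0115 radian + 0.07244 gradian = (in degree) 0.0115 radian = 0.0115 rad. 1 gradian = 0.015707963 rad, so 0.07244 gradian = 0.07244 * 0.015707963 = 0.0011378849 rad. Sum: 0.0115 + 0.0011378849 = 0.012637885 rad. 1 degree = 0.017453293 rad, so 0.012637885 rad = 0.012637885 / 0.017453293 = 0.72409746 degree ≈ 0.7241 degree (4 s.f.). Final answer: 0.7241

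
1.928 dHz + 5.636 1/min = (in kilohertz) 1 dHz = 0.1 Hz, so 1.928 dHz = 1.928 * 0.1 = 0.1928 Hz. 1 1/min = 0.016666667 Hz, so 5.636 1/min = 5.636 * 0.016666667 = 0.093933333 Hz. Sum: 0.1928 + 0.093933333 = 0.28673333 Hz. 1 kilohertz = 1000 Hz, so 0.28673333 Hz = 0.28673333 / 1000 = 0.00028673333 kilohertz ≈ 0.0002867 kilohertz (4 s.f.). Final answer: 0.0002867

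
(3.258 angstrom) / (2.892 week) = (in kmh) 6.706e-16. Check: 1 angstrom = 1e-10 m, so 3.258 angstrom = 3.258 * 1e-10 = 3.258e-10 m. 1 week = 604800 s, so 2.892 week = 2.892 * 604800 = 1749081.6 s. Combine: 3.258e-10 m / 1749081.6 s = 1.8626918e-16 m/s. 1 kmh = 0.27777778 m/s, so 1.8626918e-16 m/s = 1.8626918e-16 / 0.27777778 = 6.7056906e-16 kmh ≈ 6.706e-16 kmh (4 s.f.).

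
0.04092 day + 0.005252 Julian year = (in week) 0.2799. Check: 1 day = 86400 s, so 0.04092 day = 0.04092 * 86400 = 3535.488 s. 1 Julian year = 31557600 s, so 0.005252 Julian year = 0.005252 * 31557600 = 165740.52 s. Sum: 3535.488 + 165740.52 = 169276 s. 1 week = 604800 s, so 169276 s = 169276 / 604800 = 0.27988757 week ≈ 0.2799 week (4 s.f.).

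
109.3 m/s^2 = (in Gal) 1 Gal = 0.01 m/s^2, so 109.3 m/s^2 = 109.3 / 0.01 = 10930 Gal ≈ 1.093e+04 Gal (4 s.f.). Final answer: 1.093e+04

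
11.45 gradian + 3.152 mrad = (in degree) 1 gradian = 0.015707963 rad, so 11.45 gradian = 11.45 * 0.015707963 = 0.17985618 rad. 1 mrad = 0.001 rad, so 3.152 mrad = 3.152 * 0.001 = 0.003152 rad. Sum: 0.17985618 + 0.003152 = 0.18300818 rad. 1 degree = 0.017453293 rad, so 0.18300818 rad = 0.18300818 / 0.017453293 = 10.485596 degree ≈ 10.49 degree (4 s.f.). Final answer: 10.49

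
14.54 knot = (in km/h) 26.93. Check: 1 knot = 0.51444444 m/s, so 14.54 knot = 14.54 * 0.51444444 = 7.4800222 m/s. 1 km/h = 0.27777778 m/s, so 7.4800222 m/s = 7.4800222 / 0.27777778 = 26.92808 km/h ≈ 26.93 km/h (4 s.f.).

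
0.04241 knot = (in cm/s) 2.182. Check: 1 knot = 0.51444444 m/s, so 0.04241 knot = 0.04241 * 0.51444444 = 0.021817589 m/s. 1 cm/s = 0.01 m/s, so 0.021817589 m/s = 0.021817589 / 0.01 = 2.1817589 cm/s ≈ 2.182 cm/s (4 s.f.).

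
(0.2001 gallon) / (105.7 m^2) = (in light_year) 7.575e-22. Check: 1 gallon = 0.0037854118 m^3, so 0.2001 gallon = 0.2001 * 0.0037854118 = 0.0007574609 m^3. 105.7 m^2 is already in m^2. Combine: 0.0007574609 m^3 / 105.7 m^2 = 7.1661391e-06 m. 1 light_year = 9.4607305e+15 m, so 7.1661391e-06 m = 7.1661391e-06 / 9.4607305e+15 = 7.574615e-22 light_year ≈ 7.575e-22 light_year (4 s.f.).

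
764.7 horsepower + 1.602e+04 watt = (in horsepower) 786.2. Check: 1 horsepower = 745.69987 W, so 764.7 horsepower = 764.7 * 745.69987 = 570236.69 W. 1.602e+04 watt = 16020 W. Sum: 570236.69 + 16020 = 586256.69 W. 1 horsepower = 745.69987 W, so 586256.69 W = 586256.69 / 745.69987 = 786.18317 horsepower ≈ 786.2 horsepower (4 s.f.).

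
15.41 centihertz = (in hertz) 0.1541. Check: 1 centihertz = 0.01 Hz, so 15.41 centihertz = 15.41 * 0.01 = 0.1541 Hz. 0.1541 Hz = 0.1541 hertz.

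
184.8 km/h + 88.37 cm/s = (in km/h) 188. Check: 1 km/h = 0.27777778 m/s, so 184.8 km/h = 184.8 * 0.27777778 = 51.333333 m/s. 1 cm/s = 0.01 m/s, so 88.37 cm/s = 88.37 * 0.01 = 0.8837 m/s. Sum: 51.333333 + 0.8837 = 52.217033 m/s. 1 km/h = 0.27777778 m/s, so 52.217033 m/s = 52.217033 / 0.27777778 = 187.98132 km/h ≈ 188 km/h (4 s.f.).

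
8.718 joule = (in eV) 8.718 joule = 8.718 J. 1 eV = 1.6021766e-19 J, so 8.718 J = 8.718 / 1.6021766e-19 = 5.4413476e+19 eV ≈ 5.441e+19 eV (4 s.f.). Final answer: 5.441e+19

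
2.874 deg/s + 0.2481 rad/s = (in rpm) 2.848. Check: 1 deg/s = 0.017453293 rad/s, so 2.874 deg/s = 2.874 * 0.017453293 = 0.050160763 rad/s. 0.2481 rad/s is already in rad/s. Sum: 0.050160763 + 0.2481 = 0.29826076 rad/s. 1 rpm = 0.10471976 rad/s, so 0.29826076 rad/s = 0.29826076 / 0.10471976 = 2.8481805 rpm ≈ 2.848 rpm (4 s.f.).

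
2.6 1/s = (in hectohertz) 0.026. Check: 2.6 1/s = 2.6 Hz. 1 hectohertz = 100 Hz, so 2.6 Hz = 2.6 / 100 = 0.026 hectohertz.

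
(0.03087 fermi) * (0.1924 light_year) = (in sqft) 0.6048. Check: 1 fermi = 1e-15 m, so 0.03087 fermi = 0.03087 * 1e-15 = 3.087e-17 m. 1 light_year = 9.4607305e+15 m, so 0.1924 light_year = 0.1924 * 9.4607305e+15 = 1.8202445e+15 m. Combine: 3.087e-17 m * 1.8202445e+15 m = 0.056190949 m^2. 1 sqft = 0.09290304 m^2, so 0.056190949 m^2 = 0.056190949 / 0.09290304 = 0.60483434 sqft ≈ 0.6048 sqft (4 s.f.).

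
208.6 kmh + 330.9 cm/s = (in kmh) 220.5. Check: 1 kmh = 0.27777778 m/s, so 208.6 kmh = 208.6 * 0.27777778 = 57.944444 m/s. 1 cm/s = 0.01 m/s, so 330.9 cm/s = 330.9 * 0.01 = 3.309 m/s. Sum: 57.944444 + 3.309 = 61.253444 m/s. 1 kmh = 0.27777778 m/s, so 61.253444 m/s = 61.253444 / 0.27777778 = 220.5124 kmh ≈ 220.5 kmh (4 s.f.).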